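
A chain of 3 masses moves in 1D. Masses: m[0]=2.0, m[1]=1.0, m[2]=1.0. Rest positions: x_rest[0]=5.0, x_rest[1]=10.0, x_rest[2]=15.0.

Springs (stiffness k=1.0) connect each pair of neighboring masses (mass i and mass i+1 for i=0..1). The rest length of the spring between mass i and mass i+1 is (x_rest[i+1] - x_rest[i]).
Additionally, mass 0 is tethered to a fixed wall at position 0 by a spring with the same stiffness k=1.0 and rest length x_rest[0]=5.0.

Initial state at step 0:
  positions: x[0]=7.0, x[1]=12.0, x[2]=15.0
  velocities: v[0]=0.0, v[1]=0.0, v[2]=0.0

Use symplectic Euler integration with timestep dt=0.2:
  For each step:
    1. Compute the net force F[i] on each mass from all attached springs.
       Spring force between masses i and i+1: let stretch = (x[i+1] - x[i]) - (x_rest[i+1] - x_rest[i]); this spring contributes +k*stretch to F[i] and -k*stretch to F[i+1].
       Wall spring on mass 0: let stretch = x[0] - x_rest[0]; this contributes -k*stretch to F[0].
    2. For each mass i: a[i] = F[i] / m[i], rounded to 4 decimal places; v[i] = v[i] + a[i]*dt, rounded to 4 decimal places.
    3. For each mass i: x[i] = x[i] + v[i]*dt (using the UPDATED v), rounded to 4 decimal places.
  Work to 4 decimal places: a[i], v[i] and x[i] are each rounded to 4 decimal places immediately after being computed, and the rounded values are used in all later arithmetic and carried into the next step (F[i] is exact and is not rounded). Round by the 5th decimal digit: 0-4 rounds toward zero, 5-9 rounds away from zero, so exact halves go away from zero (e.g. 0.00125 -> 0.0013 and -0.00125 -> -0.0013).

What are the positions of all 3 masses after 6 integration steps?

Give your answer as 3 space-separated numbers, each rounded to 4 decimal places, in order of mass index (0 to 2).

Step 0: x=[7.0000 12.0000 15.0000] v=[0.0000 0.0000 0.0000]
Step 1: x=[6.9600 11.9200 15.0800] v=[-0.2000 -0.4000 0.4000]
Step 2: x=[6.8800 11.7680 15.2336] v=[-0.4000 -0.7600 0.7680]
Step 3: x=[6.7602 11.5591 15.4486] v=[-0.5992 -1.0445 1.0749]
Step 4: x=[6.6011 11.3138 15.7080] v=[-0.7953 -1.2264 1.2970]
Step 5: x=[6.4043 11.0558 15.9916] v=[-0.9841 -1.2901 1.4182]
Step 6: x=[6.1724 10.8092 16.2778] v=[-1.1594 -1.2332 1.4310]

Answer: 6.1724 10.8092 16.2778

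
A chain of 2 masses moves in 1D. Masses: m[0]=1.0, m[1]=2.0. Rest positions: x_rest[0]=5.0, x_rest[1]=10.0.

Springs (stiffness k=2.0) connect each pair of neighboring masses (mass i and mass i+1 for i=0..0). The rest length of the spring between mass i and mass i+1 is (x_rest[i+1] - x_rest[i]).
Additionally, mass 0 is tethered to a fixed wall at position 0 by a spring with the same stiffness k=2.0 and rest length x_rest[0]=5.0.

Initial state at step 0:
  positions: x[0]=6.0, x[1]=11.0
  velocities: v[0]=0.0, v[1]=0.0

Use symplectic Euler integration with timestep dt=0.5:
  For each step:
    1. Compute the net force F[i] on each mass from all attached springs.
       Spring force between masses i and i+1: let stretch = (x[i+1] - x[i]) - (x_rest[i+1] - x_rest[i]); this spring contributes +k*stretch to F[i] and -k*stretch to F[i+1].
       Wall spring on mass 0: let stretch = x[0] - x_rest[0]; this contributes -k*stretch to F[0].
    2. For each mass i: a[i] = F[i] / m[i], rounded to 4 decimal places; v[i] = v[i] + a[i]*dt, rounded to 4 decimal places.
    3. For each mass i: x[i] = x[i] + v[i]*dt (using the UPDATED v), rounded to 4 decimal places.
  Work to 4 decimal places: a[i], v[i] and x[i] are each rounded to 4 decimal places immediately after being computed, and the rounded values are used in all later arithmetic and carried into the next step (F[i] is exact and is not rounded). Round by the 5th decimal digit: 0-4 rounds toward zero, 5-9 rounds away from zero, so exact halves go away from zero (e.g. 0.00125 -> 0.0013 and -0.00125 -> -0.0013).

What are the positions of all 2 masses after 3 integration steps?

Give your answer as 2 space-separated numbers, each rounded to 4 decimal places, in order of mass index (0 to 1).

Step 0: x=[6.0000 11.0000] v=[0.0000 0.0000]
Step 1: x=[5.5000 11.0000] v=[-1.0000 0.0000]
Step 2: x=[5.0000 10.8750] v=[-1.0000 -0.2500]
Step 3: x=[4.9375 10.5313] v=[-0.1250 -0.6875]

Answer: 4.9375 10.5313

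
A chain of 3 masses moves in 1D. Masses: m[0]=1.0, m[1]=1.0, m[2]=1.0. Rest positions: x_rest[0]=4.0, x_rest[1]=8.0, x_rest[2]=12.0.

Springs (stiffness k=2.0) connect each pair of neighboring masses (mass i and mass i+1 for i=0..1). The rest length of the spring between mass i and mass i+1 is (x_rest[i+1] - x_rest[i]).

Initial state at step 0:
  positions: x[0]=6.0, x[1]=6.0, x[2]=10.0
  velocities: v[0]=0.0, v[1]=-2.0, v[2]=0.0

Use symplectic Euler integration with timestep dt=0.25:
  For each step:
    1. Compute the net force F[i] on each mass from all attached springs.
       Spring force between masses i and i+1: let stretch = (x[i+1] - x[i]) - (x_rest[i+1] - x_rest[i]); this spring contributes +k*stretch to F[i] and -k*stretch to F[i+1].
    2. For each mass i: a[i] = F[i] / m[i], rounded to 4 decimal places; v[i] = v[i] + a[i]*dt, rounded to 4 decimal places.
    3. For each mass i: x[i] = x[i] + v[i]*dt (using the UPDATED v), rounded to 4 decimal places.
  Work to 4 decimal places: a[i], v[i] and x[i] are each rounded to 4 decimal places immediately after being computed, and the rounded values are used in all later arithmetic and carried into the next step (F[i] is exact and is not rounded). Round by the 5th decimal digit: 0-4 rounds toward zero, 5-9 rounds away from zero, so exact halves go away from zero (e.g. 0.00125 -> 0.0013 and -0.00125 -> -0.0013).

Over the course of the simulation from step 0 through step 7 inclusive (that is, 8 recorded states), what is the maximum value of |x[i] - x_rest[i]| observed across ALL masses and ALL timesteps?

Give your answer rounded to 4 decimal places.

Step 0: x=[6.0000 6.0000 10.0000] v=[0.0000 -2.0000 0.0000]
Step 1: x=[5.5000 6.0000 10.0000] v=[-2.0000 0.0000 0.0000]
Step 2: x=[4.5625 6.4375 10.0000] v=[-3.7500 1.7500 0.0000]
Step 3: x=[3.3594 7.0860 10.0547] v=[-4.8125 2.5938 0.2188]
Step 4: x=[2.1221 7.6397 10.2383] v=[-4.9492 2.2149 0.7345]
Step 5: x=[1.0745 7.8286 10.5971] v=[-4.1904 0.7554 1.4352]
Step 6: x=[0.3712 7.5193 11.1099] v=[-2.8134 -1.2374 2.0510]
Step 7: x=[0.0614 6.7653 11.6738] v=[-1.2394 -3.0162 2.2557]
Max displacement = 3.9386

Answer: 3.9386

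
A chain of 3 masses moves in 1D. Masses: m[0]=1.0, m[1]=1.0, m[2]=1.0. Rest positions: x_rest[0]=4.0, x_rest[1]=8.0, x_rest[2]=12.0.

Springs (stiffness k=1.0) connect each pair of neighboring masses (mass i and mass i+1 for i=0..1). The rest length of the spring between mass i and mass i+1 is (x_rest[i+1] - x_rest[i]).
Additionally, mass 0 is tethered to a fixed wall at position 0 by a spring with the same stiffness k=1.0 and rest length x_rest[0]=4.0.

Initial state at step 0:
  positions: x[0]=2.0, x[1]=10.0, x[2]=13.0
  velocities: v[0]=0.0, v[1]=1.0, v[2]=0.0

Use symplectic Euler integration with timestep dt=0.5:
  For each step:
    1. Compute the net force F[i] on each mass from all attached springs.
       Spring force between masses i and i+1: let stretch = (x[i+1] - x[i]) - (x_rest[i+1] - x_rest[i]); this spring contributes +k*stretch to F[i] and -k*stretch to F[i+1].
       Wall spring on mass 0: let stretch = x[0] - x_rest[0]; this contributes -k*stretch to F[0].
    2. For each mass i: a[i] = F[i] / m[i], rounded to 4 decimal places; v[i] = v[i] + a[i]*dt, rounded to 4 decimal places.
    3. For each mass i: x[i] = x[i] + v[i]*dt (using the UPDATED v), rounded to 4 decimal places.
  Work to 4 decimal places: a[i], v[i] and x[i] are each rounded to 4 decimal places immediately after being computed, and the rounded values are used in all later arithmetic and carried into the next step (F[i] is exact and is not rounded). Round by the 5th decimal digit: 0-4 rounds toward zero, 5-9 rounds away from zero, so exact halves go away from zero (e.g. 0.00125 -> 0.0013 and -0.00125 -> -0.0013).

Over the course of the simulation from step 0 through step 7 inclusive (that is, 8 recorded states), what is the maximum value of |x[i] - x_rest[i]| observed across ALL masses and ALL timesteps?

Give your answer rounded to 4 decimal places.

Answer: 2.8594

Derivation:
Step 0: x=[2.0000 10.0000 13.0000] v=[0.0000 1.0000 0.0000]
Step 1: x=[3.5000 9.2500 13.2500] v=[3.0000 -1.5000 0.5000]
Step 2: x=[5.5625 8.0625 13.5000] v=[4.1250 -2.3750 0.5000]
Step 3: x=[6.8594 7.6094 13.3906] v=[2.5938 -0.9063 -0.2188]
Step 4: x=[6.6290 8.4141 12.8359] v=[-0.4609 1.6093 -1.1094]
Step 5: x=[5.1876 9.8780 12.1758] v=[-2.8829 2.9277 -1.3203]
Step 6: x=[3.6219 10.7437 11.9412] v=[-3.1315 1.7314 -0.4692]
Step 7: x=[2.9311 10.1283 12.4073] v=[-1.3816 -1.2308 0.9321]
Max displacement = 2.8594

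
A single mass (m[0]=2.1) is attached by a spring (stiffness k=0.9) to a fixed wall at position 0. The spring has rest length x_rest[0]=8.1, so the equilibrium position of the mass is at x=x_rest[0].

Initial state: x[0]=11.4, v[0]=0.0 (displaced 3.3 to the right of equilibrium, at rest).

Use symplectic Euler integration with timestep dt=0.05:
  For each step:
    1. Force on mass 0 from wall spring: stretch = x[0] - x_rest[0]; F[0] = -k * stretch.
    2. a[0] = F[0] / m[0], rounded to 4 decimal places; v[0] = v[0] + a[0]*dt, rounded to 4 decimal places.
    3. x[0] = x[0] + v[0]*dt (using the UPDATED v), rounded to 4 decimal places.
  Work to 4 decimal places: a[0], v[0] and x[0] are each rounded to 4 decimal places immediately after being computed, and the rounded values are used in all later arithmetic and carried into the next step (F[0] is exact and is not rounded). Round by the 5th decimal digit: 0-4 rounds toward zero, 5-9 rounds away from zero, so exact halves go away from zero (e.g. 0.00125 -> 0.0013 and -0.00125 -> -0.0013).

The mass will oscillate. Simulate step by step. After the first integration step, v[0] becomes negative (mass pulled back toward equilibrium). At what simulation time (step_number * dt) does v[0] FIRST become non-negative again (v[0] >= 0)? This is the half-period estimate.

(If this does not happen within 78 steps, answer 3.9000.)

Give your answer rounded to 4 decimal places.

Answer: 3.9000

Derivation:
Step 0: x=[11.4000] v=[0.0000]
Step 1: x=[11.3965] v=[-0.0707]
Step 2: x=[11.3894] v=[-0.1413]
Step 3: x=[11.3788] v=[-0.2118]
Step 4: x=[11.3647] v=[-0.2821]
Step 5: x=[11.3471] v=[-0.3521]
Step 6: x=[11.3260] v=[-0.4217]
Step 7: x=[11.3015] v=[-0.4908]
Step 8: x=[11.2735] v=[-0.5594]
Step 9: x=[11.2421] v=[-0.6274]
Step 10: x=[11.2074] v=[-0.6947]
Step 11: x=[11.1693] v=[-0.7613]
Step 12: x=[11.1279] v=[-0.8271]
Step 13: x=[11.0833] v=[-0.8920]
Step 14: x=[11.0355] v=[-0.9559]
Step 15: x=[10.9846] v=[-1.0188]
Step 16: x=[10.9306] v=[-1.0806]
Step 17: x=[10.8735] v=[-1.1413]
Step 18: x=[10.8135] v=[-1.2007]
Step 19: x=[10.7506] v=[-1.2588]
Step 20: x=[10.6848] v=[-1.3156]
Step 21: x=[10.6163] v=[-1.3710]
Step 22: x=[10.5451] v=[-1.4249]
Step 23: x=[10.4712] v=[-1.4773]
Step 24: x=[10.3948] v=[-1.5281]
Step 25: x=[10.3159] v=[-1.5773]
Step 26: x=[10.2347] v=[-1.6248]
Step 27: x=[10.1512] v=[-1.6705]
Step 28: x=[10.0655] v=[-1.7145]
Step 29: x=[9.9777] v=[-1.7566]
Step 30: x=[9.8879] v=[-1.7968]
Step 31: x=[9.7961] v=[-1.8351]
Step 32: x=[9.7025] v=[-1.8714]
Step 33: x=[9.6072] v=[-1.9057]
Step 34: x=[9.5103] v=[-1.9380]
Step 35: x=[9.4119] v=[-1.9682]
Step 36: x=[9.3121] v=[-1.9963]
Step 37: x=[9.2110] v=[-2.0223]
Step 38: x=[9.1087] v=[-2.0461]
Step 39: x=[9.0053] v=[-2.0677]
Step 40: x=[8.9009] v=[-2.0871]
Step 41: x=[8.7957] v=[-2.1043]
Step 42: x=[8.6897] v=[-2.1192]
Step 43: x=[8.5831] v=[-2.1318]
Step 44: x=[8.4760] v=[-2.1422]
Step 45: x=[8.3685] v=[-2.1503]
Step 46: x=[8.2607] v=[-2.1561]
Step 47: x=[8.1527] v=[-2.1595]
Step 48: x=[8.0447] v=[-2.1606]
Step 49: x=[7.9367] v=[-2.1594]
Step 50: x=[7.8289] v=[-2.1559]
Step 51: x=[7.7214] v=[-2.1501]
Step 52: x=[7.6143] v=[-2.1420]
Step 53: x=[7.5077] v=[-2.1316]
Step 54: x=[7.4018] v=[-2.1189]
Step 55: x=[7.2966] v=[-2.1039]
Step 56: x=[7.1923] v=[-2.0867]
Step 57: x=[7.0889] v=[-2.0673]
Step 58: x=[6.9866] v=[-2.0456]
Step 59: x=[6.8855] v=[-2.0217]
Step 60: x=[6.7857] v=[-1.9957]
Step 61: x=[6.6873] v=[-1.9675]
Step 62: x=[6.5904] v=[-1.9372]
Step 63: x=[6.4952] v=[-1.9049]
Step 64: x=[6.4017] v=[-1.8705]
Step 65: x=[6.3100] v=[-1.8341]
Step 66: x=[6.2202] v=[-1.7957]
Step 67: x=[6.1324] v=[-1.7554]
Step 68: x=[6.0467] v=[-1.7132]
Step 69: x=[5.9632] v=[-1.6692]
Step 70: x=[5.8820] v=[-1.6234]
Step 71: x=[5.8032] v=[-1.5759]
Step 72: x=[5.7269] v=[-1.5267]
Step 73: x=[5.6531] v=[-1.4759]
Step 74: x=[5.5819] v=[-1.4235]
Step 75: x=[5.5134] v=[-1.3695]
Step 76: x=[5.4477] v=[-1.3141]
Step 77: x=[5.3848] v=[-1.2573]
Step 78: x=[5.3248] v=[-1.1991]
v[0] did not become non-negative within 78 steps; using fallback time=3.9000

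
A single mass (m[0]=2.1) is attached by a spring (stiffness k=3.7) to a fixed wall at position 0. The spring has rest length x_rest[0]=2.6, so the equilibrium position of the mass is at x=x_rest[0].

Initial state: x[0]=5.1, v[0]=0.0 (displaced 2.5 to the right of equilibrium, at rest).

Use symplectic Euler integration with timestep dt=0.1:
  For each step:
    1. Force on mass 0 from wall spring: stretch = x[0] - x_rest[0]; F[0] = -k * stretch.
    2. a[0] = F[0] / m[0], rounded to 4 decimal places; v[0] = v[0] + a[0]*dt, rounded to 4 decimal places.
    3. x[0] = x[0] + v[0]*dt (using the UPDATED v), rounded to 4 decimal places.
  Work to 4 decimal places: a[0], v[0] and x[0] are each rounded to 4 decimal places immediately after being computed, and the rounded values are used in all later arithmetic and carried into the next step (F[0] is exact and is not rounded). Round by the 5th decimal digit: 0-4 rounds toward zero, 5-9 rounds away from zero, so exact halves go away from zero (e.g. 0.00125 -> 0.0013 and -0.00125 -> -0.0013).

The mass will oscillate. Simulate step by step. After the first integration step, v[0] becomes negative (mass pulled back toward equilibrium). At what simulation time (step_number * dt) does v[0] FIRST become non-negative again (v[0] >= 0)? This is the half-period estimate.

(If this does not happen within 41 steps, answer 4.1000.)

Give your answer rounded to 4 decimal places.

Step 0: x=[5.1000] v=[0.0000]
Step 1: x=[5.0560] v=[-0.4405]
Step 2: x=[4.9687] v=[-0.8732]
Step 3: x=[4.8397] v=[-1.2905]
Step 4: x=[4.6712] v=[-1.6851]
Step 5: x=[4.4662] v=[-2.0500]
Step 6: x=[4.2283] v=[-2.3788]
Step 7: x=[3.9617] v=[-2.6657]
Step 8: x=[3.6711] v=[-2.9056]
Step 9: x=[3.3617] v=[-3.0943]
Step 10: x=[3.0389] v=[-3.2285]
Step 11: x=[2.7083] v=[-3.3058]
Step 12: x=[2.3758] v=[-3.3249]
Step 13: x=[2.0473] v=[-3.2854]
Step 14: x=[1.7285] v=[-3.1880]
Step 15: x=[1.4251] v=[-3.0345]
Step 16: x=[1.1424] v=[-2.8275]
Step 17: x=[0.8853] v=[-2.5707]
Step 18: x=[0.6584] v=[-2.2686]
Step 19: x=[0.4658] v=[-1.9265]
Step 20: x=[0.3108] v=[-1.5505]
Step 21: x=[0.1961] v=[-1.1472]
Step 22: x=[0.1237] v=[-0.7237]
Step 23: x=[0.0950] v=[-0.2874]
Step 24: x=[0.1104] v=[0.1540]
First v>=0 after going negative at step 24, time=2.4000

Answer: 2.4000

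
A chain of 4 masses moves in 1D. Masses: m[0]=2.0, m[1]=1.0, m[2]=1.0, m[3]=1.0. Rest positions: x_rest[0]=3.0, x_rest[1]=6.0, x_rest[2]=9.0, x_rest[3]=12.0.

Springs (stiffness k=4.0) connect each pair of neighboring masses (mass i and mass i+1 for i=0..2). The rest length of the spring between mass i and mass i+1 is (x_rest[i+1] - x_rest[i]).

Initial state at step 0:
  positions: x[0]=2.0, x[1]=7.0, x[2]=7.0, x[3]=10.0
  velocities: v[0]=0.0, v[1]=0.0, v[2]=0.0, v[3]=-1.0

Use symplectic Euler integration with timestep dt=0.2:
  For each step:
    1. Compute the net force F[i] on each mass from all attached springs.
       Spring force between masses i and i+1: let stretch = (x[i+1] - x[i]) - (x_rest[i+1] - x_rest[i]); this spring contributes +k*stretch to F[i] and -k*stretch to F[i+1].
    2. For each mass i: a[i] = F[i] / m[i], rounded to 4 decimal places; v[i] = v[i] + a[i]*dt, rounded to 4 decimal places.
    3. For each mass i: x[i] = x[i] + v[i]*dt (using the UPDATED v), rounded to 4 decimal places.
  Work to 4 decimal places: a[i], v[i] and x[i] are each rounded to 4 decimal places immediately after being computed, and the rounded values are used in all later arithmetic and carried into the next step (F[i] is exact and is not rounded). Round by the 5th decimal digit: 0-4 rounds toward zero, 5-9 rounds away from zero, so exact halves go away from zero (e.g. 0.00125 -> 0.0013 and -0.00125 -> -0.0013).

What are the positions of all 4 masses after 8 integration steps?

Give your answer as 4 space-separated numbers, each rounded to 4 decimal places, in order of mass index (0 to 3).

Step 0: x=[2.0000 7.0000 7.0000 10.0000] v=[0.0000 0.0000 0.0000 -1.0000]
Step 1: x=[2.1600 6.2000 7.4800 9.8000] v=[0.8000 -4.0000 2.4000 -1.0000]
Step 2: x=[2.4032 4.9584 8.1264 9.7088] v=[1.2160 -6.2080 3.2320 -0.4560]
Step 3: x=[2.6108 3.8148 8.5191 9.8444] v=[1.0381 -5.7178 1.9635 0.6781]
Step 4: x=[2.6747 3.2313 8.3712 10.2480] v=[0.3197 -2.9176 -0.7397 2.0179]
Step 5: x=[2.5432 3.3811 7.7012 10.8313] v=[-0.6577 0.7490 -3.3502 2.9165]
Step 6: x=[2.2387 4.0881 6.8408 11.3938] v=[-1.5225 3.5348 -4.3022 2.8124]
Step 7: x=[1.8422 4.9396 6.2684 11.7078] v=[-1.9827 4.2574 -2.8620 1.5700]
Step 8: x=[1.4535 5.5081 6.3537 11.6315] v=[-1.9437 2.8425 0.4265 -0.3815]

Answer: 1.4535 5.5081 6.3537 11.6315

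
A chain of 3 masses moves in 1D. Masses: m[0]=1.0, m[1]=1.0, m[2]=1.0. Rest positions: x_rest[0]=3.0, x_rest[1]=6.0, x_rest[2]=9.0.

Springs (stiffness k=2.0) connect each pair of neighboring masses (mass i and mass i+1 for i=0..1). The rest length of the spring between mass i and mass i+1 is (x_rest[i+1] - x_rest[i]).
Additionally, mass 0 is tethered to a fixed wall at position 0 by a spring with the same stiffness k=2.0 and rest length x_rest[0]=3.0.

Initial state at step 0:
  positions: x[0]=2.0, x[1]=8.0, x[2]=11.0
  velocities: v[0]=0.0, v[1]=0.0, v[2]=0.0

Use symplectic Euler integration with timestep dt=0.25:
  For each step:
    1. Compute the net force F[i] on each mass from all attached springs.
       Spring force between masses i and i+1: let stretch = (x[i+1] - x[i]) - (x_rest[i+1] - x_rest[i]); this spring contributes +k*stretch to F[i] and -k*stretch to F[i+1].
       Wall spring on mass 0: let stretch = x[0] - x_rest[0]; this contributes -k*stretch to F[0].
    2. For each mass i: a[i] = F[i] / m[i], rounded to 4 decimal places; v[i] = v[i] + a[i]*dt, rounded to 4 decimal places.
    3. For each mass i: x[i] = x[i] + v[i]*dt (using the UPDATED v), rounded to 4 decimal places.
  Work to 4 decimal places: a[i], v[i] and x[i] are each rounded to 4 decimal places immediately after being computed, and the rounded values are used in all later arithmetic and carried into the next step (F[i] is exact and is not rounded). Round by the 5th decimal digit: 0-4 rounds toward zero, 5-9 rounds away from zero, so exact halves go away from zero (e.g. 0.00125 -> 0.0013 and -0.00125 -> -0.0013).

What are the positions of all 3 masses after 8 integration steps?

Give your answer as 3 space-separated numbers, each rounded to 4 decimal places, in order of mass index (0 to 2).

Step 0: x=[2.0000 8.0000 11.0000] v=[0.0000 0.0000 0.0000]
Step 1: x=[2.5000 7.6250 11.0000] v=[2.0000 -1.5000 0.0000]
Step 2: x=[3.3281 7.0313 10.9531] v=[3.3125 -2.3750 -0.1875]
Step 3: x=[4.2031 6.4649 10.7910] v=[3.5001 -2.2657 -0.6484]
Step 4: x=[4.8355 6.1565 10.4631] v=[2.5295 -1.2336 -1.3115]
Step 5: x=[5.0286 6.2213 9.9719] v=[0.7723 0.2592 -1.9648]
Step 6: x=[4.7422 6.6059 9.3869] v=[-1.1457 1.5382 -2.3401]
Step 7: x=[4.0960 7.1051 8.8293] v=[-2.5850 1.9969 -2.2306]
Step 8: x=[3.3139 7.4437 8.4311] v=[-3.1285 1.3545 -1.5927]

Answer: 3.3139 7.4437 8.4311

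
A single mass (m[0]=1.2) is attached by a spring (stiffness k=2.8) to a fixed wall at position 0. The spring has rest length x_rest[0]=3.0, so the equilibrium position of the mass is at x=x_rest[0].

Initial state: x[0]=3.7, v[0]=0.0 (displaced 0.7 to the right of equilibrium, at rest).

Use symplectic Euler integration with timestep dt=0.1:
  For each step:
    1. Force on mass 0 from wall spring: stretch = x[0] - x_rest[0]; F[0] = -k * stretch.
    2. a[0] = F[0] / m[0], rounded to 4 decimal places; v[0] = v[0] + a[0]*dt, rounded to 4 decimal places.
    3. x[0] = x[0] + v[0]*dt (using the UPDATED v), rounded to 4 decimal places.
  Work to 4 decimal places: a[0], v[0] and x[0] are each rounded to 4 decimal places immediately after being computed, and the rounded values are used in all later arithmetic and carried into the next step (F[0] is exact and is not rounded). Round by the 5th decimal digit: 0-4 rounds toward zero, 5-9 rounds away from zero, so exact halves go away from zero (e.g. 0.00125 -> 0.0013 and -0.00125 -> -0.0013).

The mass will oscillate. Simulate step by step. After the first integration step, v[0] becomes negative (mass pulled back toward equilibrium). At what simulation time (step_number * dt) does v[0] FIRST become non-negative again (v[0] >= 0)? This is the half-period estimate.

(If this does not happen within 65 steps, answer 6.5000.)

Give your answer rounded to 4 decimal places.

Answer: 2.1000

Derivation:
Step 0: x=[3.7000] v=[0.0000]
Step 1: x=[3.6837] v=[-0.1633]
Step 2: x=[3.6514] v=[-0.3228]
Step 3: x=[3.6039] v=[-0.4748]
Step 4: x=[3.5423] v=[-0.6157]
Step 5: x=[3.4681] v=[-0.7422]
Step 6: x=[3.3830] v=[-0.8514]
Step 7: x=[3.2889] v=[-0.9408]
Step 8: x=[3.1881] v=[-1.0082]
Step 9: x=[3.0829] v=[-1.0521]
Step 10: x=[2.9758] v=[-1.0714]
Step 11: x=[2.8692] v=[-1.0658]
Step 12: x=[2.7657] v=[-1.0353]
Step 13: x=[2.6676] v=[-0.9806]
Step 14: x=[2.5773] v=[-0.9030]
Step 15: x=[2.4969] v=[-0.8044]
Step 16: x=[2.4282] v=[-0.6870]
Step 17: x=[2.3728] v=[-0.5536]
Step 18: x=[2.3321] v=[-0.4073]
Step 19: x=[2.3070] v=[-0.2515]
Step 20: x=[2.2980] v=[-0.0898]
Step 21: x=[2.3054] v=[0.0740]
First v>=0 after going negative at step 21, time=2.1000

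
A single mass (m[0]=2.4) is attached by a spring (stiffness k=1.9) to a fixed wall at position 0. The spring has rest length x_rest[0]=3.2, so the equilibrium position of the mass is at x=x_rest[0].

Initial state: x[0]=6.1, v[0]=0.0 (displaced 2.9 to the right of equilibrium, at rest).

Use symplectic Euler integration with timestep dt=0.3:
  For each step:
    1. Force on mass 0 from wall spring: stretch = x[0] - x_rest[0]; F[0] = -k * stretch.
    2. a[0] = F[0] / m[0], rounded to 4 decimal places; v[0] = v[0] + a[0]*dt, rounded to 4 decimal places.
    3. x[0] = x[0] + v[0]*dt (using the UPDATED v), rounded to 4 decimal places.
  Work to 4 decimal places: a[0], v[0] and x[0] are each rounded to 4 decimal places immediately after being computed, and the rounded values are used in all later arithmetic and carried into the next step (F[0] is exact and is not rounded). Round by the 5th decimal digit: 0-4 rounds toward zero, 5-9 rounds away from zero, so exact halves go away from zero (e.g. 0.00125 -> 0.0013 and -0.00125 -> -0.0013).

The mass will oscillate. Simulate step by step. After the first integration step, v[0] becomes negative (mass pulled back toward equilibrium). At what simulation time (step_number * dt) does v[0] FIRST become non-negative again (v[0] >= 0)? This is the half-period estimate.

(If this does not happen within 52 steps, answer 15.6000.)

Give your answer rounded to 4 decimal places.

Step 0: x=[6.1000] v=[0.0000]
Step 1: x=[5.8934] v=[-0.6887]
Step 2: x=[5.4949] v=[-1.3284]
Step 3: x=[4.9329] v=[-1.8734]
Step 4: x=[4.2474] v=[-2.2850]
Step 5: x=[3.4873] v=[-2.5338]
Step 6: x=[2.7067] v=[-2.6020]
Step 7: x=[1.9612] v=[-2.4849]
Step 8: x=[1.3040] v=[-2.1907]
Step 9: x=[0.7819] v=[-1.7404]
Step 10: x=[0.4321] v=[-1.1661]
Step 11: x=[0.2795] v=[-0.5087]
Step 12: x=[0.3350] v=[0.1849]
First v>=0 after going negative at step 12, time=3.6000

Answer: 3.6000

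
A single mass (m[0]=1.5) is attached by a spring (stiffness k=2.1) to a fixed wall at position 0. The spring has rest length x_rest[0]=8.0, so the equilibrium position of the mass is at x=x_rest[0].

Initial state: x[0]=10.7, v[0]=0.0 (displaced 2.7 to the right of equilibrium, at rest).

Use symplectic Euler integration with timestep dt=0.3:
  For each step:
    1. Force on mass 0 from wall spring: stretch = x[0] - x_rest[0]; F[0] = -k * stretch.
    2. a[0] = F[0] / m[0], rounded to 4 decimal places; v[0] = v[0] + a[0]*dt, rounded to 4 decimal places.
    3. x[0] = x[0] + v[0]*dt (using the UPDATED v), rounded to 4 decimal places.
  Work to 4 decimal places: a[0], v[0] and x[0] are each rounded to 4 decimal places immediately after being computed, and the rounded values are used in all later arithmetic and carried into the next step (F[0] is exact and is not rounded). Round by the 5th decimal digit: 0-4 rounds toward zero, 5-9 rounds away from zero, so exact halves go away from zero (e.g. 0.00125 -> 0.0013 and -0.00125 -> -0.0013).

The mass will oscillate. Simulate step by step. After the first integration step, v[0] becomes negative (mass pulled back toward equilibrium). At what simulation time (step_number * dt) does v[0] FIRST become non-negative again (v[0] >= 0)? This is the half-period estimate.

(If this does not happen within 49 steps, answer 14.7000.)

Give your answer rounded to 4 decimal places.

Answer: 2.7000

Derivation:
Step 0: x=[10.7000] v=[0.0000]
Step 1: x=[10.3598] v=[-1.1340]
Step 2: x=[9.7223] v=[-2.1251]
Step 3: x=[8.8678] v=[-2.8485]
Step 4: x=[7.9039] v=[-3.2130]
Step 5: x=[6.9521] v=[-3.1727]
Step 6: x=[6.1323] v=[-2.7326]
Step 7: x=[5.5478] v=[-1.9482]
Step 8: x=[5.2723] v=[-0.9183]
Step 9: x=[5.3405] v=[0.2273]
First v>=0 after going negative at step 9, time=2.7000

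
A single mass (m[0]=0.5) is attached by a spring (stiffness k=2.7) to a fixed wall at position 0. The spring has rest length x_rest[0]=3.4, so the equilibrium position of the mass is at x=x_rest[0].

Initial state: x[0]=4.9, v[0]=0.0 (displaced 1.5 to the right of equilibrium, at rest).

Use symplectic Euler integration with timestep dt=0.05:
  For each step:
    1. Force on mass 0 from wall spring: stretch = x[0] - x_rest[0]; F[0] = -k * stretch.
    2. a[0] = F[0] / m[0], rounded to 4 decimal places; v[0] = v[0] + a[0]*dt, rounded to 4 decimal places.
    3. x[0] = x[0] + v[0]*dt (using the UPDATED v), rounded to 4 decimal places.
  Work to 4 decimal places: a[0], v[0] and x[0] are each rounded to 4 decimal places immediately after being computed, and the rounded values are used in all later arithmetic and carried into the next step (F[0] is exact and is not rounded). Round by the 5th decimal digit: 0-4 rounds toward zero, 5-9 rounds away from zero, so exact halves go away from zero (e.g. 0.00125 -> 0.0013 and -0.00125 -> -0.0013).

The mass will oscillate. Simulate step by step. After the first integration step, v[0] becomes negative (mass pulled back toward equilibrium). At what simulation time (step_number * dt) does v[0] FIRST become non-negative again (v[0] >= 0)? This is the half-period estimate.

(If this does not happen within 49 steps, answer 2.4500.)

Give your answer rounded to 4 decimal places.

Step 0: x=[4.9000] v=[0.0000]
Step 1: x=[4.8798] v=[-0.4050]
Step 2: x=[4.8396] v=[-0.8045]
Step 3: x=[4.7799] v=[-1.1932]
Step 4: x=[4.7016] v=[-1.5658]
Step 5: x=[4.6057] v=[-1.9172]
Step 6: x=[4.4936] v=[-2.2427]
Step 7: x=[4.3667] v=[-2.5380]
Step 8: x=[4.2268] v=[-2.7990]
Step 9: x=[4.0757] v=[-3.0222]
Step 10: x=[3.9155] v=[-3.2046]
Step 11: x=[3.7483] v=[-3.3438]
Step 12: x=[3.5764] v=[-3.4378]
Step 13: x=[3.4021] v=[-3.4854]
Step 14: x=[3.2278] v=[-3.4860]
Step 15: x=[3.0558] v=[-3.4395]
Step 16: x=[2.8885] v=[-3.3466]
Step 17: x=[2.7281] v=[-3.2085]
Step 18: x=[2.5767] v=[-3.0271]
Step 19: x=[2.4365] v=[-2.8048]
Step 20: x=[2.3093] v=[-2.5447]
Step 21: x=[2.1968] v=[-2.2502]
Step 22: x=[2.1005] v=[-1.9253]
Step 23: x=[2.0218] v=[-1.5744]
Step 24: x=[1.9617] v=[-1.2023]
Step 25: x=[1.9210] v=[-0.8140]
Step 26: x=[1.9003] v=[-0.4147]
Step 27: x=[1.8998] v=[-0.0098]
Step 28: x=[1.9196] v=[0.3953]
First v>=0 after going negative at step 28, time=1.4000

Answer: 1.4000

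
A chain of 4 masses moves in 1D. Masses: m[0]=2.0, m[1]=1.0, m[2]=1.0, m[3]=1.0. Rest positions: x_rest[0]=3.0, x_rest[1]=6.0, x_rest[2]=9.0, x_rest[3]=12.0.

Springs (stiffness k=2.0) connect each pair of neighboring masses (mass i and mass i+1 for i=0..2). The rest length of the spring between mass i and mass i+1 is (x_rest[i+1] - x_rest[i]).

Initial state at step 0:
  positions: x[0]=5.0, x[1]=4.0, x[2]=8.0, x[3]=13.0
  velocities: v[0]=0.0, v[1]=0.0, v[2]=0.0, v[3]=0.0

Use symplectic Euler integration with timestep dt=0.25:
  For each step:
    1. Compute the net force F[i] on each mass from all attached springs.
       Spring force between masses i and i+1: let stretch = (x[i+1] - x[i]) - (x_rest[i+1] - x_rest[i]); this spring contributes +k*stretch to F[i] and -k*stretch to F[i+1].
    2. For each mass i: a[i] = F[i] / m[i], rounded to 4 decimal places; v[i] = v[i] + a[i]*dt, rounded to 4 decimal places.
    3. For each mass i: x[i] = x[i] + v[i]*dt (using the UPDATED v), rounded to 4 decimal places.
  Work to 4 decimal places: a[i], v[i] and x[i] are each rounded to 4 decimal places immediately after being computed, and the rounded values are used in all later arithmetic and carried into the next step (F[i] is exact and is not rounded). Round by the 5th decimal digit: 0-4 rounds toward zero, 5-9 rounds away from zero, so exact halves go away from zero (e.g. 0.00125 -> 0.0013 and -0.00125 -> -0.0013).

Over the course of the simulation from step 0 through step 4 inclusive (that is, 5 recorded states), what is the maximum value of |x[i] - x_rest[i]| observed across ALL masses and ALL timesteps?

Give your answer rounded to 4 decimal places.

Answer: 2.0171

Derivation:
Step 0: x=[5.0000 4.0000 8.0000 13.0000] v=[0.0000 0.0000 0.0000 0.0000]
Step 1: x=[4.7500 4.6250 8.1250 12.7500] v=[-1.0000 2.5000 0.5000 -1.0000]
Step 2: x=[4.3047 5.7031 8.3906 12.2969] v=[-1.7813 4.3125 1.0625 -1.8125]
Step 3: x=[3.7593 6.9424 8.8086 11.7305] v=[-2.1817 4.9571 1.6719 -2.2657]
Step 4: x=[3.2253 8.0171 9.3586 11.1738] v=[-2.1359 4.2987 2.1998 -2.2267]
Max displacement = 2.0171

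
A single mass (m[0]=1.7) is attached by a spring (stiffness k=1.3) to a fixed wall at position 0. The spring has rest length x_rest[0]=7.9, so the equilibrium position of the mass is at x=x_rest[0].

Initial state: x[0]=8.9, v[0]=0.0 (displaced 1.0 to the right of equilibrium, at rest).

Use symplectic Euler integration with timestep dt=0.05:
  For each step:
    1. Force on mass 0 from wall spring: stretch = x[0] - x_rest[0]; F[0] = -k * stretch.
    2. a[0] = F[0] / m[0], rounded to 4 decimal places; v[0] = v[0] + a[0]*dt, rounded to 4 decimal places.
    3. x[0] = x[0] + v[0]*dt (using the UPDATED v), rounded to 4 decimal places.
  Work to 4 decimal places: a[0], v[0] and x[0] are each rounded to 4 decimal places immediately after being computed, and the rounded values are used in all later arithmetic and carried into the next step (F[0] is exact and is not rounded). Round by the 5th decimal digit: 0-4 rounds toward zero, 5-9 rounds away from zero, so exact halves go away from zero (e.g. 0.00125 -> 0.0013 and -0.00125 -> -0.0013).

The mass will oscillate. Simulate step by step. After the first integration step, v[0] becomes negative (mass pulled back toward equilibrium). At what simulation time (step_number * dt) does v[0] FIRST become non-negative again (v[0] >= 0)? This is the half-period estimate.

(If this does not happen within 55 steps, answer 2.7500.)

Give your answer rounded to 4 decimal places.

Step 0: x=[8.9000] v=[0.0000]
Step 1: x=[8.8981] v=[-0.0382]
Step 2: x=[8.8943] v=[-0.0764]
Step 3: x=[8.8886] v=[-0.1144]
Step 4: x=[8.8810] v=[-0.1522]
Step 5: x=[8.8715] v=[-0.1897]
Step 6: x=[8.8602] v=[-0.2268]
Step 7: x=[8.8470] v=[-0.2635]
Step 8: x=[8.8320] v=[-0.2997]
Step 9: x=[8.8152] v=[-0.3353]
Step 10: x=[8.7967] v=[-0.3703]
Step 11: x=[8.7765] v=[-0.4046]
Step 12: x=[8.7546] v=[-0.4381]
Step 13: x=[8.7311] v=[-0.4708]
Step 14: x=[8.7060] v=[-0.5026]
Step 15: x=[8.6793] v=[-0.5334]
Step 16: x=[8.6511] v=[-0.5632]
Step 17: x=[8.6215] v=[-0.5919]
Step 18: x=[8.5905] v=[-0.6195]
Step 19: x=[8.5582] v=[-0.6459]
Step 20: x=[8.5246] v=[-0.6711]
Step 21: x=[8.4899] v=[-0.6950]
Step 22: x=[8.4540] v=[-0.7176]
Step 23: x=[8.4171] v=[-0.7388]
Step 24: x=[8.3792] v=[-0.7586]
Step 25: x=[8.3404] v=[-0.7769]
Step 26: x=[8.3007] v=[-0.7937]
Step 27: x=[8.2603] v=[-0.8090]
Step 28: x=[8.2192] v=[-0.8228]
Step 29: x=[8.1775] v=[-0.8350]
Step 30: x=[8.1352] v=[-0.8456]
Step 31: x=[8.0925] v=[-0.8546]
Step 32: x=[8.0494] v=[-0.8620]
Step 33: x=[8.0060] v=[-0.8677]
Step 34: x=[7.9624] v=[-0.8718]
Step 35: x=[7.9187] v=[-0.8742]
Step 36: x=[7.8750] v=[-0.8749]
Step 37: x=[7.8313] v=[-0.8739]
Step 38: x=[7.7877] v=[-0.8713]
Step 39: x=[7.7444] v=[-0.8670]
Step 40: x=[7.7013] v=[-0.8611]
Step 41: x=[7.6586] v=[-0.8535]
Step 42: x=[7.6164] v=[-0.8443]
Step 43: x=[7.5747] v=[-0.8335]
Step 44: x=[7.5336] v=[-0.8211]
Step 45: x=[7.4932] v=[-0.8071]
Step 46: x=[7.4536] v=[-0.7915]
Step 47: x=[7.4149] v=[-0.7744]
Step 48: x=[7.3771] v=[-0.7559]
Step 49: x=[7.3403] v=[-0.7359]
Step 50: x=[7.3046] v=[-0.7145]
Step 51: x=[7.2700] v=[-0.6917]
Step 52: x=[7.2366] v=[-0.6676]
Step 53: x=[7.2045] v=[-0.6422]
Step 54: x=[7.1737] v=[-0.6156]
Step 55: x=[7.1443] v=[-0.5878]
v[0] did not become non-negative within 55 steps; using fallback time=2.7500

Answer: 2.7500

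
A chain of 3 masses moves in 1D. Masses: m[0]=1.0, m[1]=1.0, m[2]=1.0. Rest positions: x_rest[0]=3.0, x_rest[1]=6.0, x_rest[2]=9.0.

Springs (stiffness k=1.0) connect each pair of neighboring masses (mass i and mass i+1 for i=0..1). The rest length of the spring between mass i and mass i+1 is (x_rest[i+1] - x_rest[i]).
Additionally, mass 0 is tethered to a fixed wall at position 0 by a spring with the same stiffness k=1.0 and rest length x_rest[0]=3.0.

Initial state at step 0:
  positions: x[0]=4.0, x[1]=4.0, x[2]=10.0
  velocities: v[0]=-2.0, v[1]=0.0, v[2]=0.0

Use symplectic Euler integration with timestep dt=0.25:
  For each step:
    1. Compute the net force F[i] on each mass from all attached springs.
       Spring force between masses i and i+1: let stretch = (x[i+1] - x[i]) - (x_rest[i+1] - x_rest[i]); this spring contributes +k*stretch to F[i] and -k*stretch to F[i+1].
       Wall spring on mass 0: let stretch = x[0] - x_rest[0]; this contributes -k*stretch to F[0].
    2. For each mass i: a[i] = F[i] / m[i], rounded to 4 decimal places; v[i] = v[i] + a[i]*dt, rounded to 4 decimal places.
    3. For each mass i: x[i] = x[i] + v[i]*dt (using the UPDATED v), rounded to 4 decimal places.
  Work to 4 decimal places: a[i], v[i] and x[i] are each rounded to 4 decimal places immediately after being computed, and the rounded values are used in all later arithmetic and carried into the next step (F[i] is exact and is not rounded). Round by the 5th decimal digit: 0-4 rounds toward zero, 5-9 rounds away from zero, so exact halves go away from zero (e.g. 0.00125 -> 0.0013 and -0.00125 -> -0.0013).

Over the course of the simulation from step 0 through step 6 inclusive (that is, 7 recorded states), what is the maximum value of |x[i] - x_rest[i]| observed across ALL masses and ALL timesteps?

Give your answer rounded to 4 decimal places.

Step 0: x=[4.0000 4.0000 10.0000] v=[-2.0000 0.0000 0.0000]
Step 1: x=[3.2500 4.3750 9.8125] v=[-3.0000 1.5000 -0.7500]
Step 2: x=[2.3672 5.0195 9.4727] v=[-3.5313 2.5781 -1.3594]
Step 3: x=[1.5022 5.7766 9.0420] v=[-3.4600 3.0283 -1.7227]
Step 4: x=[0.8105 6.4706 8.5947] v=[-2.7670 2.7761 -1.7891]
Step 5: x=[0.4219 6.9436 8.2022] v=[-1.5546 1.8921 -1.5701]
Step 6: x=[0.4145 7.0877 7.9185] v=[-0.0297 0.5763 -1.1348]
Max displacement = 2.5855

Answer: 2.5855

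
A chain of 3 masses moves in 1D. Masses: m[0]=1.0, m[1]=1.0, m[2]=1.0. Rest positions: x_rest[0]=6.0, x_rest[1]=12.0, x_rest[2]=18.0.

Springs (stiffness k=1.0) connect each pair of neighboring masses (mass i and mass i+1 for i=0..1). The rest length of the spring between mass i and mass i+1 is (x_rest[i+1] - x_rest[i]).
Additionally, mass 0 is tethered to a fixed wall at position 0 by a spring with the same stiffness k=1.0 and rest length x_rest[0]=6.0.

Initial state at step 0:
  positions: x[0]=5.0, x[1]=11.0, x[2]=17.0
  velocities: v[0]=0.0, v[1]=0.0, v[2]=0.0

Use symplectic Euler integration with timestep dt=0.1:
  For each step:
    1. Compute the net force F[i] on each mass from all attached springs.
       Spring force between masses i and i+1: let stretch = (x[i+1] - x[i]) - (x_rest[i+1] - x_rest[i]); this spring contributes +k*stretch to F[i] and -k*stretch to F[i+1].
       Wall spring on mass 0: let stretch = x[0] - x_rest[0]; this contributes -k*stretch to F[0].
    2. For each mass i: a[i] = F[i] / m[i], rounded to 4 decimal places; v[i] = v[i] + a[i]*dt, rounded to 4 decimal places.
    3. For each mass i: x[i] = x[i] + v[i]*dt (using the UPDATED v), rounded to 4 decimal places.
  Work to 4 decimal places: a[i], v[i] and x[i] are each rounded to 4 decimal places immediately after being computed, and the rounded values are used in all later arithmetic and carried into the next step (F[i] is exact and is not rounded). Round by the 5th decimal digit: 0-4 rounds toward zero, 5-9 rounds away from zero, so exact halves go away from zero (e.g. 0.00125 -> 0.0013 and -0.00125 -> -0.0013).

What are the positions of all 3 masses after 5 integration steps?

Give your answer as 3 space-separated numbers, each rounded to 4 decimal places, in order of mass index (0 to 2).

Answer: 5.1431 11.0034 17.0000

Derivation:
Step 0: x=[5.0000 11.0000 17.0000] v=[0.0000 0.0000 0.0000]
Step 1: x=[5.0100 11.0000 17.0000] v=[0.1000 0.0000 0.0000]
Step 2: x=[5.0298 11.0001 17.0000] v=[0.1980 0.0010 0.0000]
Step 3: x=[5.0590 11.0005 17.0000] v=[0.2921 0.0040 0.0000]
Step 4: x=[5.0970 11.0015 17.0000] v=[0.3804 0.0098 0.0001]
Step 5: x=[5.1431 11.0034 17.0000] v=[0.4612 0.0192 0.0003]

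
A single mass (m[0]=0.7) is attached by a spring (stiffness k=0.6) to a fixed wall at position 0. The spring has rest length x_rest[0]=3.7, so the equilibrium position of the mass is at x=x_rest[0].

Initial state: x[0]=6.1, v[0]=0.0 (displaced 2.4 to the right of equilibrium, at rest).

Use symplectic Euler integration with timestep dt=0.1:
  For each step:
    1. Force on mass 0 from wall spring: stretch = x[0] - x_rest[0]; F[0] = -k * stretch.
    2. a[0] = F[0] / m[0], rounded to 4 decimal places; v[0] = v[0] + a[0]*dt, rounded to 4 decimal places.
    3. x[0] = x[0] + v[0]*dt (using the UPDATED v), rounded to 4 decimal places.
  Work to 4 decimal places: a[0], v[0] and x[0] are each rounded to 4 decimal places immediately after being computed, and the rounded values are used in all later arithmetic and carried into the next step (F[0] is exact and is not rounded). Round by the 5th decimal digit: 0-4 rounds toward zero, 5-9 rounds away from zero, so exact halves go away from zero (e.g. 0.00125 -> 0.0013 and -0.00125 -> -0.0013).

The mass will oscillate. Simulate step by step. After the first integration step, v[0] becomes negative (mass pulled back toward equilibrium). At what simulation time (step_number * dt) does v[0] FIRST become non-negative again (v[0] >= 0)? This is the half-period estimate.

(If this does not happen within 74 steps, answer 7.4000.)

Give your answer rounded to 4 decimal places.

Answer: 3.4000

Derivation:
Step 0: x=[6.1000] v=[0.0000]
Step 1: x=[6.0794] v=[-0.2057]
Step 2: x=[6.0384] v=[-0.4097]
Step 3: x=[5.9774] v=[-0.6101]
Step 4: x=[5.8969] v=[-0.8053]
Step 5: x=[5.7975] v=[-0.9936]
Step 6: x=[5.6802] v=[-1.1734]
Step 7: x=[5.5459] v=[-1.3431]
Step 8: x=[5.3958] v=[-1.5013]
Step 9: x=[5.2311] v=[-1.6467]
Step 10: x=[5.0533] v=[-1.7779]
Step 11: x=[4.8639] v=[-1.8939]
Step 12: x=[4.6645] v=[-1.9937]
Step 13: x=[4.4569] v=[-2.0764]
Step 14: x=[4.2428] v=[-2.1413]
Step 15: x=[4.0240] v=[-2.1878]
Step 16: x=[3.8024] v=[-2.2156]
Step 17: x=[3.5800] v=[-2.2244]
Step 18: x=[3.3586] v=[-2.2141]
Step 19: x=[3.1401] v=[-2.1848]
Step 20: x=[2.9264] v=[-2.1368]
Step 21: x=[2.7194] v=[-2.0705]
Step 22: x=[2.5208] v=[-1.9865]
Step 23: x=[2.3323] v=[-1.8854]
Step 24: x=[2.1555] v=[-1.7682]
Step 25: x=[1.9919] v=[-1.6358]
Step 26: x=[1.8430] v=[-1.4894]
Step 27: x=[1.7100] v=[-1.3302]
Step 28: x=[1.5940] v=[-1.1596]
Step 29: x=[1.4961] v=[-0.9791]
Step 30: x=[1.4171] v=[-0.7902]
Step 31: x=[1.3577] v=[-0.5945]
Step 32: x=[1.3183] v=[-0.3937]
Step 33: x=[1.2993] v=[-0.1896]
Step 34: x=[1.3009] v=[0.0162]
First v>=0 after going negative at step 34, time=3.4000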